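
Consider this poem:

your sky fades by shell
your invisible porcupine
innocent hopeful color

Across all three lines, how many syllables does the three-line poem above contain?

20

Line 1: "your sky fades by shell": 1+1+1+1+1 = 5
Line 2: "your invisible porcupine": 1+4+3 = 8
Line 3: "innocent hopeful color": 3+2+2 = 7
Total: 5 + 8 + 7 = 20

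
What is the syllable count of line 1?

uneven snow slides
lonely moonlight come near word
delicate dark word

Line 1: uneven (3), snow (1), slides (1) → 5

5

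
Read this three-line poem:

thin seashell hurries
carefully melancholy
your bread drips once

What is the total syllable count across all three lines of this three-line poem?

16

Line 1: thin (1), seashell (2), hurries (2) → 5
Line 2: carefully (3), melancholy (4) → 7
Line 3: your (1), bread (1), drips (1), once (1) → 4
Total: 5 + 7 + 4 = 16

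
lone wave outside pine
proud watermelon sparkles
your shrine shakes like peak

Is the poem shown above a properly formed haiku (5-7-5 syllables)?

Line 1: lone (1), wave (1), outside (2), pine (1) → 5 ✓
Line 2: proud (1), watermelon (4), sparkles (2) → 7 ✓
Line 3: your (1), shrine (1), shakes (1), like (1), peak (1) → 5 ✓

Yes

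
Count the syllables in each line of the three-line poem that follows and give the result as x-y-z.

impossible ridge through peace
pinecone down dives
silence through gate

Line 1: impossible (4), ridge (1), through (1), peace (1) → 7
Line 2: pinecone (2), down (1), dives (1) → 4
Line 3: silence (2), through (1), gate (1) → 4

7-4-4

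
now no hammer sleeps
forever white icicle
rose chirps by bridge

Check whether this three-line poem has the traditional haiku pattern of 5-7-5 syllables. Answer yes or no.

No

Line 1: now (1), no (1), hammer (2), sleeps (1) → 5 ✓
Line 2: forever (3), white (1), icicle (3) → 7 ✓
Line 3: rose (1), chirps (1), by (1), bridge (1) → 4 (expected 5)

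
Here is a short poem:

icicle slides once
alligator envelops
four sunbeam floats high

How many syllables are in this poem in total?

Line 1: icicle (3), slides (1), once (1) → 5
Line 2: alligator (4), envelops (3) → 7
Line 3: four (1), sunbeam (2), floats (1), high (1) → 5
Total: 5 + 7 + 5 = 17

17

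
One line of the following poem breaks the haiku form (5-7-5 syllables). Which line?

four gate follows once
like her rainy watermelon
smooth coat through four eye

Line 1: four(1) + gate(1) + follows(2) + once(1) = 5 ✓
Line 2: like(1) + her(1) + rainy(2) + watermelon(4) = 8 (expected 7)
Line 3: smooth(1) + coat(1) + through(1) + four(1) + eye(1) = 5 ✓

Line 2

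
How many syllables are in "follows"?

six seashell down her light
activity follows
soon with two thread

"follows" has 2 syllables.

2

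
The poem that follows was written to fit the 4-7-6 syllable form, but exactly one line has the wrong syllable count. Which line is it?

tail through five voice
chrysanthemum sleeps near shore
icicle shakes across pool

Line 3

Line 1: tail(1) + through(1) + five(1) + voice(1) = 4 ✓
Line 2: chrysanthemum(4) + sleeps(1) + near(1) + shore(1) = 7 ✓
Line 3: icicle(3) + shakes(1) + across(2) + pool(1) = 7 (expected 6)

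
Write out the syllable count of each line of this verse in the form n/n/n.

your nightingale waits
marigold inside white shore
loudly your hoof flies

Line 1: "your nightingale waits": 1+3+1 = 5
Line 2: "marigold inside white shore": 3+2+1+1 = 7
Line 3: "loudly your hoof flies": 2+1+1+1 = 5

5/7/5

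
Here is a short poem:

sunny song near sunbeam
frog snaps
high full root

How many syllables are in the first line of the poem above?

The first line: sunny (2), song (1), near (1), sunbeam (2) → 6

6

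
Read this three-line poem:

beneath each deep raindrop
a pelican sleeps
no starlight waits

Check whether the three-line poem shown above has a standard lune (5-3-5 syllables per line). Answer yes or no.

No

Line 1: beneath(2) + each(1) + deep(1) + raindrop(2) = 6 (expected 5)
Line 2: a(1) + pelican(3) + sleeps(1) = 5 (expected 3)
Line 3: no(1) + starlight(2) + waits(1) = 4 (expected 5)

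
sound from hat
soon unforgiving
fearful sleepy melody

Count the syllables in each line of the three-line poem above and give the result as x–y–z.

3–5–7

Line 1: "sound from hat": 1+1+1 = 3
Line 2: "soon unforgiving": 1+4 = 5
Line 3: "fearful sleepy melody": 2+2+3 = 7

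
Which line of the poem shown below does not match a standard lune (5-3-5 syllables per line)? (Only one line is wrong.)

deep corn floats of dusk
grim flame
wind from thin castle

Line 1: "deep corn floats of dusk": 1+1+1+1+1 = 5 ✓
Line 2: "grim flame": 1+1 = 2 (expected 3)
Line 3: "wind from thin castle": 1+1+1+2 = 5 ✓

The second line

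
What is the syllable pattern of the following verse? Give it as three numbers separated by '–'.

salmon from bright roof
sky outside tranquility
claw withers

5–7–3

Line 1: "salmon from bright roof": 2+1+1+1 = 5
Line 2: "sky outside tranquility": 1+2+4 = 7
Line 3: "claw withers": 1+2 = 3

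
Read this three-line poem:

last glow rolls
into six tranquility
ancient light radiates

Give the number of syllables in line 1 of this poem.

Line 1: last(1) + glow(1) + rolls(1) = 3

3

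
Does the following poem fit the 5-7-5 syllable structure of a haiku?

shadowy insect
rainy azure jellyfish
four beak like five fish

Line 1: "shadowy insect": 3+2 = 5 ✓
Line 2: "rainy azure jellyfish": 2+2+3 = 7 ✓
Line 3: "four beak like five fish": 1+1+1+1+1 = 5 ✓

Yes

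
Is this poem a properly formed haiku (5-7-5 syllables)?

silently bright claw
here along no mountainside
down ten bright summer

Line 1: silently(3) + bright(1) + claw(1) = 5 ✓
Line 2: here(1) + along(2) + no(1) + mountainside(3) = 7 ✓
Line 3: down(1) + ten(1) + bright(1) + summer(2) = 5 ✓

Yes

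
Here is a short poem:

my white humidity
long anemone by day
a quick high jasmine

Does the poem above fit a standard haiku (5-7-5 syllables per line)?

No

Line 1: "my white humidity": 1+1+4 = 6 (expected 5)
Line 2: "long anemone by day": 1+4+1+1 = 7 ✓
Line 3: "a quick high jasmine": 1+1+1+2 = 5 ✓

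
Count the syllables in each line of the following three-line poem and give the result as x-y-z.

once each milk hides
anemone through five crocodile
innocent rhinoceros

4-9-7

Line 1: once (1), each (1), milk (1), hides (1) → 4
Line 2: anemone (4), through (1), five (1), crocodile (3) → 9
Line 3: innocent (3), rhinoceros (4) → 7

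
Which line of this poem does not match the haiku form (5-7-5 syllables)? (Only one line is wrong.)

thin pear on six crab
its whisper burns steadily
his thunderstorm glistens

Line 1: "thin pear on six crab": 1+1+1+1+1 = 5 ✓
Line 2: "its whisper burns steadily": 1+2+1+3 = 7 ✓
Line 3: "his thunderstorm glistens": 1+3+2 = 6 (expected 5)

Line 3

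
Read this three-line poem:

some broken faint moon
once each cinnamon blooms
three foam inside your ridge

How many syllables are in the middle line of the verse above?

The middle line: once (1), each (1), cinnamon (3), blooms (1) → 6

6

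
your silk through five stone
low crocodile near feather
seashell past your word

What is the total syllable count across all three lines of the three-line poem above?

Line 1: "your silk through five stone": 1+1+1+1+1 = 5
Line 2: "low crocodile near feather": 1+3+1+2 = 7
Line 3: "seashell past your word": 2+1+1+1 = 5
Total: 5 + 7 + 5 = 17

17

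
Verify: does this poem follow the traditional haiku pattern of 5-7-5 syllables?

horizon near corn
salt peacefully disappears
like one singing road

Yes

Line 1: horizon (3), near (1), corn (1) → 5 ✓
Line 2: salt (1), peacefully (3), disappears (3) → 7 ✓
Line 3: like (1), one (1), singing (2), road (1) → 5 ✓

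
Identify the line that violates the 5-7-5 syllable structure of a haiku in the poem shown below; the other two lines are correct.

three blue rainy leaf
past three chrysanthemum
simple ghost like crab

Line 2

Line 1: three (1), blue (1), rainy (2), leaf (1) → 5 ✓
Line 2: past (1), three (1), chrysanthemum (4) → 6 (expected 7)
Line 3: simple (2), ghost (1), like (1), crab (1) → 5 ✓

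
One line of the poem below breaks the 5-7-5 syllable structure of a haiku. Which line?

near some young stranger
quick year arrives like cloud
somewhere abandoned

The second line

Line 1: near(1) + some(1) + young(1) + stranger(2) = 5 ✓
Line 2: quick(1) + year(1) + arrives(2) + like(1) + cloud(1) = 6 (expected 7)
Line 3: somewhere(2) + abandoned(3) = 5 ✓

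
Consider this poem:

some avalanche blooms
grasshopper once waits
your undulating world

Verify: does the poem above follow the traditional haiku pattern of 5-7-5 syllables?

No

Line 1: some(1) + avalanche(3) + blooms(1) = 5 ✓
Line 2: grasshopper(3) + once(1) + waits(1) = 5 (expected 7)
Line 3: your(1) + undulating(4) + world(1) = 6 (expected 5)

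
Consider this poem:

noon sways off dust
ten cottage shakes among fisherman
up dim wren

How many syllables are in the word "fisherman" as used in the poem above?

3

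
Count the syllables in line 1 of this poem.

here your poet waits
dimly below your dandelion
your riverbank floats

Line 1: here (1), your (1), poet (2), waits (1) → 5

5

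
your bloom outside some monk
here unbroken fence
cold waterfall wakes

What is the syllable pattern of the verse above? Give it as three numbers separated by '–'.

6–5–5

Line 1: "your bloom outside some monk": 1+1+2+1+1 = 6
Line 2: "here unbroken fence": 1+3+1 = 5
Line 3: "cold waterfall wakes": 1+3+1 = 5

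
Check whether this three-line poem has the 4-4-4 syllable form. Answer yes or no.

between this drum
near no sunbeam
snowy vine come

Yes

Line 1: "between this drum": 2+1+1 = 4 ✓
Line 2: "near no sunbeam": 1+1+2 = 4 ✓
Line 3: "snowy vine come": 2+1+1 = 4 ✓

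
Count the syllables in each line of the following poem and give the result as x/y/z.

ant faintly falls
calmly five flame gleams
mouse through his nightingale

4/5/6

Line 1: "ant faintly falls": 1+2+1 = 4
Line 2: "calmly five flame gleams": 2+1+1+1 = 5
Line 3: "mouse through his nightingale": 1+1+1+3 = 6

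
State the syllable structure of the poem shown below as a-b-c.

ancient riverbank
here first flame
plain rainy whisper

Line 1: "ancient riverbank": 2+3 = 5
Line 2: "here first flame": 1+1+1 = 3
Line 3: "plain rainy whisper": 1+2+2 = 5

5-3-5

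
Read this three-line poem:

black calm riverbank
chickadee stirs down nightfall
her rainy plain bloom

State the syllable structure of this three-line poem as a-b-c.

5-7-5

Line 1: "black calm riverbank": 1+1+3 = 5
Line 2: "chickadee stirs down nightfall": 3+1+1+2 = 7
Line 3: "her rainy plain bloom": 1+2+1+1 = 5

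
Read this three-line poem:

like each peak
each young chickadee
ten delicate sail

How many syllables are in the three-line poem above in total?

13

Line 1: like(1) + each(1) + peak(1) = 3
Line 2: each(1) + young(1) + chickadee(3) = 5
Line 3: ten(1) + delicate(3) + sail(1) = 5
Total: 3 + 5 + 5 = 13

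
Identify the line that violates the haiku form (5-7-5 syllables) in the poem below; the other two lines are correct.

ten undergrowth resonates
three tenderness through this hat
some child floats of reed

Line 1: ten(1) + undergrowth(3) + resonates(3) = 7 (expected 5)
Line 2: three(1) + tenderness(3) + through(1) + this(1) + hat(1) = 7 ✓
Line 3: some(1) + child(1) + floats(1) + of(1) + reed(1) = 5 ✓

The first line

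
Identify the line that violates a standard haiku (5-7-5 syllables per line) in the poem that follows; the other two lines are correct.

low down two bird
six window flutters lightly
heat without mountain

Line 1

Line 1: "low down two bird": 1+1+1+1 = 4 (expected 5)
Line 2: "six window flutters lightly": 1+2+2+2 = 7 ✓
Line 3: "heat without mountain": 1+2+2 = 5 ✓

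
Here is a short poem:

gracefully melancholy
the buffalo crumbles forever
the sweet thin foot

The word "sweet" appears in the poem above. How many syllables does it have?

"sweet" has 1 syllable.

1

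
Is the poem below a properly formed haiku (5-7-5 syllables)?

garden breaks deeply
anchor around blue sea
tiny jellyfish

Line 1: garden(2) + breaks(1) + deeply(2) = 5 ✓
Line 2: anchor(2) + around(2) + blue(1) + sea(1) = 6 (expected 7)
Line 3: tiny(2) + jellyfish(3) = 5 ✓

No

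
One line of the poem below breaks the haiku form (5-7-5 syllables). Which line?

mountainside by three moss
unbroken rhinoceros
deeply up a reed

The first line

Line 1: mountainside(3) + by(1) + three(1) + moss(1) = 6 (expected 5)
Line 2: unbroken(3) + rhinoceros(4) = 7 ✓
Line 3: deeply(2) + up(1) + a(1) + reed(1) = 5 ✓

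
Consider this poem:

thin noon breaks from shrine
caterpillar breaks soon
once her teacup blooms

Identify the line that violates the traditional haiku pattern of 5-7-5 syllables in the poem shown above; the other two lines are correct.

Line 1: thin (1), noon (1), breaks (1), from (1), shrine (1) → 5 ✓
Line 2: caterpillar (4), breaks (1), soon (1) → 6 (expected 7)
Line 3: once (1), her (1), teacup (2), blooms (1) → 5 ✓

The second line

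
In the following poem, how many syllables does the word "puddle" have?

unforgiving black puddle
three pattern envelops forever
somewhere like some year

2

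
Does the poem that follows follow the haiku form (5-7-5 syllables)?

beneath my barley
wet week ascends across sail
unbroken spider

Line 1: "beneath my barley": 2+1+2 = 5 ✓
Line 2: "wet week ascends across sail": 1+1+2+2+1 = 7 ✓
Line 3: "unbroken spider": 3+2 = 5 ✓

Yes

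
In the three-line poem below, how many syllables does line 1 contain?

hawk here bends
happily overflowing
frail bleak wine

3

Line 1: hawk(1) + here(1) + bends(1) = 3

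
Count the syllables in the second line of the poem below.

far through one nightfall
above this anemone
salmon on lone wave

7

The second line: "above this anemone": 2+1+4 = 7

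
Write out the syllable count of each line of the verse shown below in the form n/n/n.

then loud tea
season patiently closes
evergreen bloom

Line 1: then(1) + loud(1) + tea(1) = 3
Line 2: season(2) + patiently(3) + closes(2) = 7
Line 3: evergreen(3) + bloom(1) = 4

3/7/4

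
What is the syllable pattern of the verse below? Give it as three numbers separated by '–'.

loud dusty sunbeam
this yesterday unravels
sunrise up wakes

5–7–4

Line 1: loud(1) + dusty(2) + sunbeam(2) = 5
Line 2: this(1) + yesterday(3) + unravels(3) = 7
Line 3: sunrise(2) + up(1) + wakes(1) = 4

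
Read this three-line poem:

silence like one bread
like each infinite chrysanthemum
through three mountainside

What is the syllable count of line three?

5

Line three: through (1), three (1), mountainside (3) → 5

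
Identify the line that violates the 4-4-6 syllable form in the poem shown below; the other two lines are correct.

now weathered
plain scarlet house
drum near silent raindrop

The first line

Line 1: now (1), weathered (2) → 3 (expected 4)
Line 2: plain (1), scarlet (2), house (1) → 4 ✓
Line 3: drum (1), near (1), silent (2), raindrop (2) → 6 ✓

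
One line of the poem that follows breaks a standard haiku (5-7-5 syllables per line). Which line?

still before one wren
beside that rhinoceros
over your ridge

Line 3

Line 1: still (1), before (2), one (1), wren (1) → 5 ✓
Line 2: beside (2), that (1), rhinoceros (4) → 7 ✓
Line 3: over (2), your (1), ridge (1) → 4 (expected 5)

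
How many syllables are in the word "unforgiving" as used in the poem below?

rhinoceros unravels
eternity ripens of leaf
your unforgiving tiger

4

"unforgiving" has 4 syllables.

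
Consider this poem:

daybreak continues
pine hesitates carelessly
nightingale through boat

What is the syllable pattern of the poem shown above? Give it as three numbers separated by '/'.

Line 1: daybreak (2), continues (3) → 5
Line 2: pine (1), hesitates (3), carelessly (3) → 7
Line 3: nightingale (3), through (1), boat (1) → 5

5/7/5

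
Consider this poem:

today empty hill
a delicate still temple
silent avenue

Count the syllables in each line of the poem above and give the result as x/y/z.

Line 1: today(2) + empty(2) + hill(1) = 5
Line 2: a(1) + delicate(3) + still(1) + temple(2) = 7
Line 3: silent(2) + avenue(3) = 5

5/7/5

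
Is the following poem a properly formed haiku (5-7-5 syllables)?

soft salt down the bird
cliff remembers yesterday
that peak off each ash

Yes

Line 1: soft (1), salt (1), down (1), the (1), bird (1) → 5 ✓
Line 2: cliff (1), remembers (3), yesterday (3) → 7 ✓
Line 3: that (1), peak (1), off (1), each (1), ash (1) → 5 ✓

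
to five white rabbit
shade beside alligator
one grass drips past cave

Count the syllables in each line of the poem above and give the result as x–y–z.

5–7–5

Line 1: to (1), five (1), white (1), rabbit (2) → 5
Line 2: shade (1), beside (2), alligator (4) → 7
Line 3: one (1), grass (1), drips (1), past (1), cave (1) → 5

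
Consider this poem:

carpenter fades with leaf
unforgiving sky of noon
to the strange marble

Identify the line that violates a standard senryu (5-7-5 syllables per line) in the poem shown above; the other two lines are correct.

Line 1: carpenter (3), fades (1), with (1), leaf (1) → 6 (expected 5)
Line 2: unforgiving (4), sky (1), of (1), noon (1) → 7 ✓
Line 3: to (1), the (1), strange (1), marble (2) → 5 ✓

The first line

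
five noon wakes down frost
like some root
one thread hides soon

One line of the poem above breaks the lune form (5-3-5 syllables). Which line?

Line 1: "five noon wakes down frost": 1+1+1+1+1 = 5 ✓
Line 2: "like some root": 1+1+1 = 3 ✓
Line 3: "one thread hides soon": 1+1+1+1 = 4 (expected 5)

The third line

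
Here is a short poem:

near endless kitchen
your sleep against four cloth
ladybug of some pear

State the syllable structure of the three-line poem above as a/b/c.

Line 1: near(1) + endless(2) + kitchen(2) = 5
Line 2: your(1) + sleep(1) + against(2) + four(1) + cloth(1) = 6
Line 3: ladybug(3) + of(1) + some(1) + pear(1) = 6

5/6/6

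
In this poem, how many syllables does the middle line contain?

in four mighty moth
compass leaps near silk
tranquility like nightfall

The middle line: "compass leaps near silk": 2+1+1+1 = 5

5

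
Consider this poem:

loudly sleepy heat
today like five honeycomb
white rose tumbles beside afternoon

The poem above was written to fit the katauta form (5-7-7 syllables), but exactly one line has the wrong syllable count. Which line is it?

Line 3

Line 1: loudly(2) + sleepy(2) + heat(1) = 5 ✓
Line 2: today(2) + like(1) + five(1) + honeycomb(3) = 7 ✓
Line 3: white(1) + rose(1) + tumbles(2) + beside(2) + afternoon(3) = 9 (expected 7)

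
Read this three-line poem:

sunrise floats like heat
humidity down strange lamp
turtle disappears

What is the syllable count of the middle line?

7

The middle line: humidity (4), down (1), strange (1), lamp (1) → 7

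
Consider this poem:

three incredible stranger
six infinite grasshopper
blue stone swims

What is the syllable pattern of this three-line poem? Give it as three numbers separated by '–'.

7–7–3

Line 1: "three incredible stranger": 1+4+2 = 7
Line 2: "six infinite grasshopper": 1+3+3 = 7
Line 3: "blue stone swims": 1+1+1 = 3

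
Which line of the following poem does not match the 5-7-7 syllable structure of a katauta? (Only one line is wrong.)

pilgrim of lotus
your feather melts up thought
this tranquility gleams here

Line 1: pilgrim (2), of (1), lotus (2) → 5 ✓
Line 2: your (1), feather (2), melts (1), up (1), thought (1) → 6 (expected 7)
Line 3: this (1), tranquility (4), gleams (1), here (1) → 7 ✓

The second line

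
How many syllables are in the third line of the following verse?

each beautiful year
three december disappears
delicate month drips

5

The third line: delicate(3) + month(1) + drips(1) = 5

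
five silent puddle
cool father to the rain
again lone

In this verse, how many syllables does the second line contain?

The second line: cool (1), father (2), to (1), the (1), rain (1) → 6

6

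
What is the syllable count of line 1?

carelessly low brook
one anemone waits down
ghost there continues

5

Line 1: carelessly(3) + low(1) + brook(1) = 5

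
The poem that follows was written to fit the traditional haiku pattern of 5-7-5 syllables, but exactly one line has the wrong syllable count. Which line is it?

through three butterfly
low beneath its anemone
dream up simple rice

The second line

Line 1: through (1), three (1), butterfly (3) → 5 ✓
Line 2: low (1), beneath (2), its (1), anemone (4) → 8 (expected 7)
Line 3: dream (1), up (1), simple (2), rice (1) → 5 ✓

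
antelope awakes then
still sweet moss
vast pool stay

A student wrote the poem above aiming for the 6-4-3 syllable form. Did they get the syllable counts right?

Line 1: antelope(3) + awakes(2) + then(1) = 6 ✓
Line 2: still(1) + sweet(1) + moss(1) = 3 (expected 4)
Line 3: vast(1) + pool(1) + stay(1) = 3 ✓

No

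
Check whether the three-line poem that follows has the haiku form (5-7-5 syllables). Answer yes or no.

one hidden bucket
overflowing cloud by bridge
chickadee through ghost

Line 1: one (1), hidden (2), bucket (2) → 5 ✓
Line 2: overflowing (4), cloud (1), by (1), bridge (1) → 7 ✓
Line 3: chickadee (3), through (1), ghost (1) → 5 ✓

Yes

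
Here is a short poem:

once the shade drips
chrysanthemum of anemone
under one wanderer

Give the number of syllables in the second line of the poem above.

The second line: chrysanthemum(4) + of(1) + anemone(4) = 9

9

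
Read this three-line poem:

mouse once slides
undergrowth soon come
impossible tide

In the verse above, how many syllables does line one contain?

3

Line one: "mouse once slides": 1+1+1 = 3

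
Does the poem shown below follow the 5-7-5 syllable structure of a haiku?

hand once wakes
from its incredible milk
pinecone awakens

Line 1: "hand once wakes": 1+1+1 = 3 (expected 5)
Line 2: "from its incredible milk": 1+1+4+1 = 7 ✓
Line 3: "pinecone awakens": 2+3 = 5 ✓

No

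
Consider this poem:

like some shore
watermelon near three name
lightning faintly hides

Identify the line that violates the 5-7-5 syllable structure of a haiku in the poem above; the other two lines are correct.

Line 1: "like some shore": 1+1+1 = 3 (expected 5)
Line 2: "watermelon near three name": 4+1+1+1 = 7 ✓
Line 3: "lightning faintly hides": 2+2+1 = 5 ✓

Line 1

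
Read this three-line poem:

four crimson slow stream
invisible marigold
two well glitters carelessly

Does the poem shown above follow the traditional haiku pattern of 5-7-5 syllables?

No

Line 1: "four crimson slow stream": 1+2+1+1 = 5 ✓
Line 2: "invisible marigold": 4+3 = 7 ✓
Line 3: "two well glitters carelessly": 1+1+2+3 = 7 (expected 5)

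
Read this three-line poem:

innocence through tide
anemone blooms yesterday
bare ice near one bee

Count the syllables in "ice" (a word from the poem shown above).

"ice" has 1 syllable.

1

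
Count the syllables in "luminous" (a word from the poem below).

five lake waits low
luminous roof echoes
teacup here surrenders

3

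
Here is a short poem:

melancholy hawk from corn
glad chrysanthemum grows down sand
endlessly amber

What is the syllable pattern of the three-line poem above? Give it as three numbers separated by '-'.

Line 1: melancholy (4), hawk (1), from (1), corn (1) → 7
Line 2: glad (1), chrysanthemum (4), grows (1), down (1), sand (1) → 8
Line 3: endlessly (3), amber (2) → 5

7-8-5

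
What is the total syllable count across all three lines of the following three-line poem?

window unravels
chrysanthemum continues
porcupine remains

Line 1: "window unravels": 2+3 = 5
Line 2: "chrysanthemum continues": 4+3 = 7
Line 3: "porcupine remains": 3+2 = 5
Total: 5 + 7 + 5 = 17

17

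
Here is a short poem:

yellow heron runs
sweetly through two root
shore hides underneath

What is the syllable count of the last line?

5

The last line: shore (1), hides (1), underneath (3) → 5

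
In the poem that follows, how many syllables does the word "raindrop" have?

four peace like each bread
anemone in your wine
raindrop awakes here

"raindrop" has 2 syllables.

2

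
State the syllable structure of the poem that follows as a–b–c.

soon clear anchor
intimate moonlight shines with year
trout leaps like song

Line 1: soon (1), clear (1), anchor (2) → 4
Line 2: intimate (3), moonlight (2), shines (1), with (1), year (1) → 8
Line 3: trout (1), leaps (1), like (1), song (1) → 4

4–8–4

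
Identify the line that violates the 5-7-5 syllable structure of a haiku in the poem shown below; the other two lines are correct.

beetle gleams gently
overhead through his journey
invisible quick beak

The third line

Line 1: beetle (2), gleams (1), gently (2) → 5 ✓
Line 2: overhead (3), through (1), his (1), journey (2) → 7 ✓
Line 3: invisible (4), quick (1), beak (1) → 6 (expected 5)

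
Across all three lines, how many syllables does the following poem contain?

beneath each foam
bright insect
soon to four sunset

12

Line 1: beneath (2), each (1), foam (1) → 4
Line 2: bright (1), insect (2) → 3
Line 3: soon (1), to (1), four (1), sunset (2) → 5
Total: 4 + 3 + 5 = 12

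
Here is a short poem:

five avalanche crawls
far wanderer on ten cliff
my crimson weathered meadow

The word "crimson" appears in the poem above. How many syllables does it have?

2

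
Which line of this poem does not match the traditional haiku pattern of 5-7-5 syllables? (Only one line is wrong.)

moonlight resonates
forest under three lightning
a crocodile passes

Line 1: "moonlight resonates": 2+3 = 5 ✓
Line 2: "forest under three lightning": 2+2+1+2 = 7 ✓
Line 3: "a crocodile passes": 1+3+2 = 6 (expected 5)

Line 3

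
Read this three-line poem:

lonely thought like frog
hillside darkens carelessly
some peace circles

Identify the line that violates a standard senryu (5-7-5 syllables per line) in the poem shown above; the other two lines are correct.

The third line

Line 1: lonely (2), thought (1), like (1), frog (1) → 5 ✓
Line 2: hillside (2), darkens (2), carelessly (3) → 7 ✓
Line 3: some (1), peace (1), circles (2) → 4 (expected 5)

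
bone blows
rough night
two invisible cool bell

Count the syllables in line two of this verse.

2

Line two: rough (1), night (1) → 2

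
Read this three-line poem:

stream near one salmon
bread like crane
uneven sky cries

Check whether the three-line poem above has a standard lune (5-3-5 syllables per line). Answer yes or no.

Line 1: stream(1) + near(1) + one(1) + salmon(2) = 5 ✓
Line 2: bread(1) + like(1) + crane(1) = 3 ✓
Line 3: uneven(3) + sky(1) + cries(1) = 5 ✓

Yes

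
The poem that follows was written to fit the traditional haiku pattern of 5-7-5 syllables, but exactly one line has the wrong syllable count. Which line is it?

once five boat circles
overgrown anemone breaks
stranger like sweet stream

Line 2

Line 1: once(1) + five(1) + boat(1) + circles(2) = 5 ✓
Line 2: overgrown(3) + anemone(4) + breaks(1) = 8 (expected 7)
Line 3: stranger(2) + like(1) + sweet(1) + stream(1) = 5 ✓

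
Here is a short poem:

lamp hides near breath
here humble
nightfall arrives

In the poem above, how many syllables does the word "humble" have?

2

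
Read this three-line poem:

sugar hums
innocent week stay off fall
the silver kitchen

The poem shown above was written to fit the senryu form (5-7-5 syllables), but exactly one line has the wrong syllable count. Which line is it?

Line 1: sugar (2), hums (1) → 3 (expected 5)
Line 2: innocent (3), week (1), stay (1), off (1), fall (1) → 7 ✓
Line 3: the (1), silver (2), kitchen (2) → 5 ✓

Line 1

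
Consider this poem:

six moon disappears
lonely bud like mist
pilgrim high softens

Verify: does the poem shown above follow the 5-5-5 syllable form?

Yes

Line 1: "six moon disappears": 1+1+3 = 5 ✓
Line 2: "lonely bud like mist": 2+1+1+1 = 5 ✓
Line 3: "pilgrim high softens": 2+1+2 = 5 ✓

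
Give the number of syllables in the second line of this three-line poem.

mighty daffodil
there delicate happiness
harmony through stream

The second line: there (1), delicate (3), happiness (3) → 7

7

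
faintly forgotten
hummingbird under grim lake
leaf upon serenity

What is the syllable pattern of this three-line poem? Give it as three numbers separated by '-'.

5-7-7

Line 1: faintly(2) + forgotten(3) = 5
Line 2: hummingbird(3) + under(2) + grim(1) + lake(1) = 7
Line 3: leaf(1) + upon(2) + serenity(4) = 7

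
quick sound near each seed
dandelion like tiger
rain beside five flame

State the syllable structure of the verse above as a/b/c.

Line 1: quick (1), sound (1), near (1), each (1), seed (1) → 5
Line 2: dandelion (4), like (1), tiger (2) → 7
Line 3: rain (1), beside (2), five (1), flame (1) → 5

5/7/5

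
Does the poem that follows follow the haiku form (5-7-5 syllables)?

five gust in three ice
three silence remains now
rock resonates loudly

Line 1: five(1) + gust(1) + in(1) + three(1) + ice(1) = 5 ✓
Line 2: three(1) + silence(2) + remains(2) + now(1) = 6 (expected 7)
Line 3: rock(1) + resonates(3) + loudly(2) = 6 (expected 5)

No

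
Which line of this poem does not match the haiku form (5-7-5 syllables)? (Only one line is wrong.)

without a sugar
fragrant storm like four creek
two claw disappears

The second line

Line 1: "without a sugar": 2+1+2 = 5 ✓
Line 2: "fragrant storm like four creek": 2+1+1+1+1 = 6 (expected 7)
Line 3: "two claw disappears": 1+1+3 = 5 ✓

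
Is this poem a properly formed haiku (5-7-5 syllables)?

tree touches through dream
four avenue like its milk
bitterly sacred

Line 1: "tree touches through dream": 1+2+1+1 = 5 ✓
Line 2: "four avenue like its milk": 1+3+1+1+1 = 7 ✓
Line 3: "bitterly sacred": 3+2 = 5 ✓

Yes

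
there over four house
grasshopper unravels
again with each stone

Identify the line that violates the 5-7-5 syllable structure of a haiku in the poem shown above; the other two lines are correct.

The second line

Line 1: "there over four house": 1+2+1+1 = 5 ✓
Line 2: "grasshopper unravels": 3+3 = 6 (expected 7)
Line 3: "again with each stone": 2+1+1+1 = 5 ✓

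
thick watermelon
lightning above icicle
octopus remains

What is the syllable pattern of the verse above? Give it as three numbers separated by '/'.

Line 1: "thick watermelon": 1+4 = 5
Line 2: "lightning above icicle": 2+2+3 = 7
Line 3: "octopus remains": 3+2 = 5

5/7/5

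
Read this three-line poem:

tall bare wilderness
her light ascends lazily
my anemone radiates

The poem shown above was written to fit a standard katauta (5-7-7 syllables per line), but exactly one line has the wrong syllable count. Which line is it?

Line 1: tall(1) + bare(1) + wilderness(3) = 5 ✓
Line 2: her(1) + light(1) + ascends(2) + lazily(3) = 7 ✓
Line 3: my(1) + anemone(4) + radiates(3) = 8 (expected 7)

The third line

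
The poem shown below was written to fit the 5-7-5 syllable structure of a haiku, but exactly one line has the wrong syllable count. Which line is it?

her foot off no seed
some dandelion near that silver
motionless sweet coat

Line 2

Line 1: her(1) + foot(1) + off(1) + no(1) + seed(1) = 5 ✓
Line 2: some(1) + dandelion(4) + near(1) + that(1) + silver(2) = 9 (expected 7)
Line 3: motionless(3) + sweet(1) + coat(1) = 5 ✓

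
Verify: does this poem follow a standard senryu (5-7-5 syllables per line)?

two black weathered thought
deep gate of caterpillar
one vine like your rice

Yes

Line 1: two(1) + black(1) + weathered(2) + thought(1) = 5 ✓
Line 2: deep(1) + gate(1) + of(1) + caterpillar(4) = 7 ✓
Line 3: one(1) + vine(1) + like(1) + your(1) + rice(1) = 5 ✓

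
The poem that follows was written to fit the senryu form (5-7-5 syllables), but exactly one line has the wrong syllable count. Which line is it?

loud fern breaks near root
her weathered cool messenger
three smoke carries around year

The third line

Line 1: loud(1) + fern(1) + breaks(1) + near(1) + root(1) = 5 ✓
Line 2: her(1) + weathered(2) + cool(1) + messenger(3) = 7 ✓
Line 3: three(1) + smoke(1) + carries(2) + around(2) + year(1) = 7 (expected 5)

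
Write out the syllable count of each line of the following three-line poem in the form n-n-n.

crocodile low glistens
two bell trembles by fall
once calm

Line 1: "crocodile low glistens": 3+1+2 = 6
Line 2: "two bell trembles by fall": 1+1+2+1+1 = 6
Line 3: "once calm": 1+1 = 2

6-6-2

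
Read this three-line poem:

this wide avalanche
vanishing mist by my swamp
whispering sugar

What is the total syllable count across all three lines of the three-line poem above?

Line 1: this (1), wide (1), avalanche (3) → 5
Line 2: vanishing (3), mist (1), by (1), my (1), swamp (1) → 7
Line 3: whispering (3), sugar (2) → 5
Total: 5 + 7 + 5 = 17

17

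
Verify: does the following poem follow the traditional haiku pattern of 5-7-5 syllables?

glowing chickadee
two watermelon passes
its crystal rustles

Yes

Line 1: glowing(2) + chickadee(3) = 5 ✓
Line 2: two(1) + watermelon(4) + passes(2) = 7 ✓
Line 3: its(1) + crystal(2) + rustles(2) = 5 ✓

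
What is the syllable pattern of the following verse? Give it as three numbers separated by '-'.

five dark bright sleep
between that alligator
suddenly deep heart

4-7-5

Line 1: five (1), dark (1), bright (1), sleep (1) → 4
Line 2: between (2), that (1), alligator (4) → 7
Line 3: suddenly (3), deep (1), heart (1) → 5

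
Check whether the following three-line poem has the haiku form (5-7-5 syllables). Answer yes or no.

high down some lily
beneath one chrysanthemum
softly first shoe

Line 1: high(1) + down(1) + some(1) + lily(2) = 5 ✓
Line 2: beneath(2) + one(1) + chrysanthemum(4) = 7 ✓
Line 3: softly(2) + first(1) + shoe(1) = 4 (expected 5)

No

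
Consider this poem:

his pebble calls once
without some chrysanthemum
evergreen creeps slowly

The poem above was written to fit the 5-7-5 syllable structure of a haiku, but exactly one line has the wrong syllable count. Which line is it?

The third line

Line 1: his (1), pebble (2), calls (1), once (1) → 5 ✓
Line 2: without (2), some (1), chrysanthemum (4) → 7 ✓
Line 3: evergreen (3), creeps (1), slowly (2) → 6 (expected 5)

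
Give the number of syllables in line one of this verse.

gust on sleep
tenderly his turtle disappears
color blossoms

Line one: gust(1) + on(1) + sleep(1) = 3

3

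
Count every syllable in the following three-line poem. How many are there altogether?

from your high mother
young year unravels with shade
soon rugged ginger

17

Line 1: from (1), your (1), high (1), mother (2) → 5
Line 2: young (1), year (1), unravels (3), with (1), shade (1) → 7
Line 3: soon (1), rugged (2), ginger (2) → 5
Total: 5 + 7 + 5 = 17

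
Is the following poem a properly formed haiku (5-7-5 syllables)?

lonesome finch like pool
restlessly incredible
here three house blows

No

Line 1: lonesome(2) + finch(1) + like(1) + pool(1) = 5 ✓
Line 2: restlessly(3) + incredible(4) = 7 ✓
Line 3: here(1) + three(1) + house(1) + blows(1) = 4 (expected 5)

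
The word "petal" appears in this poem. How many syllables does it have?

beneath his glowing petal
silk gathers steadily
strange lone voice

2

"petal" has 2 syllables.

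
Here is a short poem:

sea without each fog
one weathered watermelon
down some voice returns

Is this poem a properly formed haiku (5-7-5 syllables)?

Line 1: "sea without each fog": 1+2+1+1 = 5 ✓
Line 2: "one weathered watermelon": 1+2+4 = 7 ✓
Line 3: "down some voice returns": 1+1+1+2 = 5 ✓

Yes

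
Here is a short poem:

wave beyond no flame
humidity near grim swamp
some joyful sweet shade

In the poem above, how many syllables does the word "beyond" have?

2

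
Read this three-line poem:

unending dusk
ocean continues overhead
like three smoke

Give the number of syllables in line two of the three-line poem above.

Line two: ocean(2) + continues(3) + overhead(3) = 8

8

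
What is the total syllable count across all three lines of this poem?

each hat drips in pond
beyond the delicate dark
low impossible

Line 1: each(1) + hat(1) + drips(1) + in(1) + pond(1) = 5
Line 2: beyond(2) + the(1) + delicate(3) + dark(1) = 7
Line 3: low(1) + impossible(4) = 5
Total: 5 + 7 + 5 = 17

17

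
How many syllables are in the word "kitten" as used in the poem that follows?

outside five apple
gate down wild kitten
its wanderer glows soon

"kitten" has 2 syllables.

2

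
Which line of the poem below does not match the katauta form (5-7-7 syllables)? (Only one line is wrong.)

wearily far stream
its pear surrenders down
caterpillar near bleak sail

Line 2

Line 1: wearily (3), far (1), stream (1) → 5 ✓
Line 2: its (1), pear (1), surrenders (3), down (1) → 6 (expected 7)
Line 3: caterpillar (4), near (1), bleak (1), sail (1) → 7 ✓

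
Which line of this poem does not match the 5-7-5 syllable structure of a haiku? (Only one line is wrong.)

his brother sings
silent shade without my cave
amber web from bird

Line 1

Line 1: his (1), brother (2), sings (1) → 4 (expected 5)
Line 2: silent (2), shade (1), without (2), my (1), cave (1) → 7 ✓
Line 3: amber (2), web (1), from (1), bird (1) → 5 ✓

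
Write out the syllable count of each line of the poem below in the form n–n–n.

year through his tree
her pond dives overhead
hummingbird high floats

4–6–5

Line 1: "year through his tree": 1+1+1+1 = 4
Line 2: "her pond dives overhead": 1+1+1+3 = 6
Line 3: "hummingbird high floats": 3+1+1 = 5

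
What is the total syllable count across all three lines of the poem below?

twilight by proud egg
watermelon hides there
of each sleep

14

Line 1: twilight(2) + by(1) + proud(1) + egg(1) = 5
Line 2: watermelon(4) + hides(1) + there(1) = 6
Line 3: of(1) + each(1) + sleep(1) = 3
Total: 5 + 6 + 3 = 14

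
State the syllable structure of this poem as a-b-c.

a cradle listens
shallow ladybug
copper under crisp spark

Line 1: "a cradle listens": 1+2+2 = 5
Line 2: "shallow ladybug": 2+3 = 5
Line 3: "copper under crisp spark": 2+2+1+1 = 6

5-5-6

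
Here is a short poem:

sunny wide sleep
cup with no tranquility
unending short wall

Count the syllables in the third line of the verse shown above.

The third line: "unending short wall": 3+1+1 = 5

5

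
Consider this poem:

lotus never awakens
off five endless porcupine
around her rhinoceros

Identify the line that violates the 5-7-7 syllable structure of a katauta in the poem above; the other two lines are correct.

Line 1: "lotus never awakens": 2+2+3 = 7 (expected 5)
Line 2: "off five endless porcupine": 1+1+2+3 = 7 ✓
Line 3: "around her rhinoceros": 2+1+4 = 7 ✓

Line 1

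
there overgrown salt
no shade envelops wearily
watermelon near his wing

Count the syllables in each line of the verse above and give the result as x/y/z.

Line 1: "there overgrown salt": 1+3+1 = 5
Line 2: "no shade envelops wearily": 1+1+3+3 = 8
Line 3: "watermelon near his wing": 4+1+1+1 = 7

5/8/7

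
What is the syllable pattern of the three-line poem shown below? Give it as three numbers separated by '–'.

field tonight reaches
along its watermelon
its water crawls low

Line 1: "field tonight reaches": 1+2+2 = 5
Line 2: "along its watermelon": 2+1+4 = 7
Line 3: "its water crawls low": 1+2+1+1 = 5

5–7–5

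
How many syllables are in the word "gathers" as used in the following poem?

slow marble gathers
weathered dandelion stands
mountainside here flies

"gathers" has 2 syllables.

2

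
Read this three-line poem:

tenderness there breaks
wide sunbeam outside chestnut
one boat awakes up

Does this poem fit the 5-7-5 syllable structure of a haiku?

Yes

Line 1: tenderness(3) + there(1) + breaks(1) = 5 ✓
Line 2: wide(1) + sunbeam(2) + outside(2) + chestnut(2) = 7 ✓
Line 3: one(1) + boat(1) + awakes(2) + up(1) = 5 ✓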